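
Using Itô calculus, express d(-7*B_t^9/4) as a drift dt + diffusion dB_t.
d(-7*B_t^9/4) = (-63*B_t^7) dt + (-63*B_t^8/4) dB_t

Itô's formula for f(B_t) gives d f(B_t) = f'(B_t) dB_t + (1/2) f''(B_t) dt. Compute derivatives of f(x) = -7*x^9/4:
  f'(x)  = -63*x^8/4
  f''(x) = -126*x^7
Substitute x = B_t and multiply the f'' term by 1/2:
  drift     = (1/2) * (-126*x^7) evaluated at B_t = -63*B_t^7
  diffusion = (-63*x^8/4) evaluated at B_t = -63*B_t^8/4
Therefore d(-7*B_t^9/4) = (-63*B_t^7) dt + (-63*B_t^8/4) dB_t.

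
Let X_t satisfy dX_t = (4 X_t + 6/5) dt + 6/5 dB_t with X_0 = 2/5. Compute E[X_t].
E[X_t] = 7*exp(4*t)/10 - 3/10

Taking expectations and using E[dB_t] = 0, the mean m(t) = E[X_t] satisfies the ODE m'(t) = a m(t) + b with m(0) = x_0. With a = 4, b = 6/5, x_0 = 2/5, the solution is
  m(t) = x_0 * exp(a t) + (b/a) * (exp(a t) - 1)
       = (2/5) * exp(4 t) + ((6/5)/4) * (exp(4 t) - 1)
       = 7*exp(4*t)/10 - 3/10.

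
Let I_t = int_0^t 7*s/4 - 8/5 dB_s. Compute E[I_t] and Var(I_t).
E[I_t] = 0; Var(I_t) = t*(1225*t^2 - 3360*t + 3072)/1200

The Itô integral of a deterministic integrand f(s) has mean 0 because each increment f(s) * (B_{s+ds} - B_s) has mean 0. By the Itô isometry:
  Var( int_0^t f(s) dB_s ) = E[ (int_0^t f(s) dB_s)^2 ] = int_0^t f(s)^2 ds.
Here f(s) = 7*s/4 - 8/5, so f(s)^2 = (35*s - 32)^2/400. Integrate:
  int_0^t ((35*s - 32)^2/400) ds = t*(1225*t^2 - 3360*t + 3072)/1200.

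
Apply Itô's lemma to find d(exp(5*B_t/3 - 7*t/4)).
d(exp(5*B_t/3 - 7*t/4)) = (-13*exp(5*B_t/3 - 7*t/4)/36) dt + (5*exp(5*B_t/3 - 7*t/4)/3) dB_t

Itô's formula for f(t, x): d f(t, B_t) = (f_t + (1/2) f_xx) dt + f_x dB_t. Compute partials of f(t, x) = exp(-7*t/4 + 5*x/3):
  f_t(t,x)  = -7*exp(-7*t/4 + 5*x/3)/4
  f_x(t,x)  = 5*exp(-7*t/4 + 5*x/3)/3
  f_xx(t,x) = 25*exp(-7*t/4 + 5*x/3)/9
Assemble drift = f_t + (1/2) f_xx = -13*exp(-7*t/4 + 5*x/3)/36 and diffusion = f_x = 5*exp(-7*t/4 + 5*x/3)/3. Substituting x = B_t:
  d(exp(5*B_t/3 - 7*t/4)) = (-13*exp(5*B_t/3 - 7*t/4)/36) dt + (5*exp(5*B_t/3 - 7*t/4)/3) dB_t.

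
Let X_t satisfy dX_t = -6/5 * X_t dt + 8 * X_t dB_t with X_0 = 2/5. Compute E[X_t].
E[X_t] = 2*exp(-6*t/5)/5

For GBM dX = mu X dt + sigma X dB with X_0 = x_0, apply Itô to Y = log X: dY = (mu - sigma^2/2) dt + sigma dB, so Y_t = log(x_0) + (mu - sigma^2/2) t + sigma B_t and hence X_t = x_0 * exp((mu - sigma^2/2) t + sigma B_t).
With mu = -6/5, sigma = 8, x_0 = 2/5, this gives:
  X_t = 2/5 * exp((-166/5) * t + (8) * B_t).
Since sigma*B_t ~ Normal(0, sigma^2 t), E[exp(sigma*B_t)] = exp(sigma^2 t / 2); so E[X_t] = x_0 * exp((mu - sigma^2/2) t) * exp(sigma^2 t / 2) = x_0 * exp(mu t) = 2*exp(-6*t/5)/5.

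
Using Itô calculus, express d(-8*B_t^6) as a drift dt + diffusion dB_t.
d(-8*B_t^6) = (-120*B_t^4) dt + (-48*B_t^5) dB_t

Itô's formula for f(B_t) gives d f(B_t) = f'(B_t) dB_t + (1/2) f''(B_t) dt. Compute derivatives of f(x) = -8*x^6:
  f'(x)  = -48*x^5
  f''(x) = -240*x^4
Substitute x = B_t and multiply the f'' term by 1/2:
  drift     = (1/2) * (-240*x^4) evaluated at B_t = -120*B_t^4
  diffusion = (-48*x^5) evaluated at B_t = -48*B_t^5
Therefore d(-8*B_t^6) = (-120*B_t^4) dt + (-48*B_t^5) dB_t.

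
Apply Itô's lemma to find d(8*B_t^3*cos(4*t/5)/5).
d(8*B_t^3*cos(4*t/5)/5) = (8*B_t*(-4*B_t^2*sin(4*t/5) + 15*cos(4*t/5))/25) dt + (24*B_t^2*cos(4*t/5)/5) dB_t

Itô's formula for f(t, x): d f(t, B_t) = (f_t + (1/2) f_xx) dt + f_x dB_t. Compute partials of f(t, x) = 8*x^3*cos(4*t/5)/5:
  f_t(t,x)  = -32*x^3*sin(4*t/5)/25
  f_x(t,x)  = 24*x^2*cos(4*t/5)/5
  f_xx(t,x) = 48*x*cos(4*t/5)/5
Assemble drift = f_t + (1/2) f_xx = 8*x*(-4*x^2*sin(4*t/5) + 15*cos(4*t/5))/25 and diffusion = f_x = 24*x^2*cos(4*t/5)/5. Substituting x = B_t:
  d(8*B_t^3*cos(4*t/5)/5) = (8*B_t*(-4*B_t^2*sin(4*t/5) + 15*cos(4*t/5))/25) dt + (24*B_t^2*cos(4*t/5)/5) dB_t.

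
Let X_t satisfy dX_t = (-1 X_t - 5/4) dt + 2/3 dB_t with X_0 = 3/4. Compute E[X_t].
E[X_t] = -5/4 + 2*exp(-t)

Taking expectations and using E[dB_t] = 0, the mean m(t) = E[X_t] satisfies the ODE m'(t) = a m(t) + b with m(0) = x_0. With a = -1, b = -5/4, x_0 = 3/4, the solution is
  m(t) = x_0 * exp(a t) + (b/a) * (exp(a t) - 1)
       = (3/4) * exp((-1) t) + ((-5/4)/(-1)) * (exp((-1) t) - 1)
       = -5/4 + 2*exp(-t).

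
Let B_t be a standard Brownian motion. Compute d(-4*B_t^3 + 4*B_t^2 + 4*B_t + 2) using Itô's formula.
d(-4*B_t^3 + 4*B_t^2 + 4*B_t + 2) = (4 - 12*B_t) dt + (-12*B_t^2 + 8*B_t + 4) dB_t

Itô's formula for f(B_t) gives d f(B_t) = f'(B_t) dB_t + (1/2) f''(B_t) dt. Compute derivatives of f(x) = -4*x^3 + 4*x^2 + 4*x + 2:
  f'(x)  = -12*x^2 + 8*x + 4
  f''(x) = 8 - 24*x
Substitute x = B_t and multiply the f'' term by 1/2:
  drift     = (1/2) * (8 - 24*x) evaluated at B_t = 4 - 12*B_t
  diffusion = (-12*x^2 + 8*x + 4) evaluated at B_t = -12*B_t^2 + 8*B_t + 4
Therefore d(-4*B_t^3 + 4*B_t^2 + 4*B_t + 2) = (4 - 12*B_t) dt + (-12*B_t^2 + 8*B_t + 4) dB_t.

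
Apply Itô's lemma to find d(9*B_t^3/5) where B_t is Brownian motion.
d(9*B_t^3/5) = (27*B_t/5) dt + (27*B_t^2/5) dB_t

Itô's formula for f(B_t) gives d f(B_t) = f'(B_t) dB_t + (1/2) f''(B_t) dt. Compute derivatives of f(x) = 9*x^3/5:
  f'(x)  = 27*x^2/5
  f''(x) = 54*x/5
Substitute x = B_t and multiply the f'' term by 1/2:
  drift     = (1/2) * (54*x/5) evaluated at B_t = 27*B_t/5
  diffusion = (27*x^2/5) evaluated at B_t = 27*B_t^2/5
Therefore d(9*B_t^3/5) = (27*B_t/5) dt + (27*B_t^2/5) dB_t.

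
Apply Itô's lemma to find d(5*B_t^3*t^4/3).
d(5*B_t^3*t^4/3) = (5*B_t*t^3*(4*B_t^2 + 3*t)/3) dt + (5*B_t^2*t^4) dB_t

Itô's formula for f(t, x): d f(t, B_t) = (f_t + (1/2) f_xx) dt + f_x dB_t. Compute partials of f(t, x) = 5*t^4*x^3/3:
  f_t(t,x)  = 20*t^3*x^3/3
  f_x(t,x)  = 5*t^4*x^2
  f_xx(t,x) = 10*t^4*x
Assemble drift = f_t + (1/2) f_xx = 5*t^3*x*(3*t + 4*x^2)/3 and diffusion = f_x = 5*t^4*x^2. Substituting x = B_t:
  d(5*B_t^3*t^4/3) = (5*B_t*t^3*(4*B_t^2 + 3*t)/3) dt + (5*B_t^2*t^4) dB_t.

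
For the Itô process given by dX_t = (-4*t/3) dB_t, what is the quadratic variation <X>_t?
<X>_t = 16*t^3/27

For an Itô process dX_t = a(t) dt + b(t) dB_t, the quadratic variation is <X>_t = int_0^t b(s)^2 ds (the drift term does not contribute). Here b(s) = -4*s/3, so
  b(s)^2 = 16*s^2/9.
Integrating from 0 to t:
  <X>_t = int_0^t (16*s^2/9) ds = 16*t^3/27.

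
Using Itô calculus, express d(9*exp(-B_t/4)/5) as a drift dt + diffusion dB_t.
d(9*exp(-B_t/4)/5) = (9*exp(-B_t/4)/160) dt + (-9*exp(-B_t/4)/20) dB_t

Itô's formula for f(B_t) gives d f(B_t) = f'(B_t) dB_t + (1/2) f''(B_t) dt. Compute derivatives of f(x) = 9*exp(-x/4)/5:
  f'(x)  = -9*exp(-x/4)/20
  f''(x) = 9*exp(-x/4)/80
Substitute x = B_t and multiply the f'' term by 1/2:
  drift     = (1/2) * (9*exp(-x/4)/80) evaluated at B_t = 9*exp(-B_t/4)/160
  diffusion = (-9*exp(-x/4)/20) evaluated at B_t = -9*exp(-B_t/4)/20
Therefore d(9*exp(-B_t/4)/5) = (9*exp(-B_t/4)/160) dt + (-9*exp(-B_t/4)/20) dB_t.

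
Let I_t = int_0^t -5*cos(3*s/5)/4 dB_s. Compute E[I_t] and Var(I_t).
E[I_t] = 0; Var(I_t) = 25*t/32 + 125*sin(6*t/5)/192

The Itô integral of a deterministic integrand f(s) has mean 0 because each increment f(s) * (B_{s+ds} - B_s) has mean 0. By the Itô isometry:
  Var( int_0^t f(s) dB_s ) = E[ (int_0^t f(s) dB_s)^2 ] = int_0^t f(s)^2 ds.
Here f(s) = -5*cos(3*s/5)/4, so f(s)^2 = 25*cos(3*s/5)^2/16. Integrate:
  int_0^t (25*cos(3*s/5)^2/16) ds = 25*t/32 + 125*sin(6*t/5)/192.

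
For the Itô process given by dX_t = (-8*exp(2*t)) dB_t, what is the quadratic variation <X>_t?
<X>_t = 16*exp(4*t) - 16

For an Itô process dX_t = a(t) dt + b(t) dB_t, the quadratic variation is <X>_t = int_0^t b(s)^2 ds (the drift term does not contribute). Here b(s) = -8*exp(2*s), so
  b(s)^2 = 64*exp(4*s).
Integrating from 0 to t:
  <X>_t = int_0^t (64*exp(4*s)) ds = 16*exp(4*t) - 16.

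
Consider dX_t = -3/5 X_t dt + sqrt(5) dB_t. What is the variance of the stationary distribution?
lim Var(X_t) = 25/6

The OU SDE dX = -theta X dt + sigma dB admits the integrating factor exp(theta t): d(exp(theta t) X_t) = sigma exp(theta t) dB_t. Integrating from 0 to t gives X_t = x_0 * exp(-theta t) + sigma * int_0^t exp(-theta (t-s)) dB_s for any initial x_0. The Itô integral has variance (by the Itô isometry) sigma^2 * int_0^t exp(-2 theta (t - s)) ds = sigma^2 * (1 - exp(-2 theta t)) / (2 theta), independent of x_0.
With theta = 3/5, sigma = sqrt(5):
  Var(X_t) = (sqrt(5))^2 * (1 - exp(-2*3/5 t)) / (2 * 3/5) = 25/6 - 25*exp(-6*t/5)/6.
As t -> infinity, exp(-2*3/5 t) -> 0, so the stationary variance is sigma^2 / (2 theta) = 25/6.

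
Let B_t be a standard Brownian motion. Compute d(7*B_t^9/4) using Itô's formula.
d(7*B_t^9/4) = (63*B_t^7) dt + (63*B_t^8/4) dB_t

Itô's formula for f(B_t) gives d f(B_t) = f'(B_t) dB_t + (1/2) f''(B_t) dt. Compute derivatives of f(x) = 7*x^9/4:
  f'(x)  = 63*x^8/4
  f''(x) = 126*x^7
Substitute x = B_t and multiply the f'' term by 1/2:
  drift     = (1/2) * (126*x^7) evaluated at B_t = 63*B_t^7
  diffusion = (63*x^8/4) evaluated at B_t = 63*B_t^8/4
Therefore d(7*B_t^9/4) = (63*B_t^7) dt + (63*B_t^8/4) dB_t.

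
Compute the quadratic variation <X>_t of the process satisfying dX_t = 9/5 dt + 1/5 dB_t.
<X>_t = t/25

For an Itô process dX_t = a(t) dt + b(t) dB_t, the quadratic variation is <X>_t = int_0^t b(s)^2 ds (the drift term does not contribute). Here b(s) = 1/5, so
  b(s)^2 = 1/25.
Integrating from 0 to t:
  <X>_t = int_0^t (1/25) ds = t/25.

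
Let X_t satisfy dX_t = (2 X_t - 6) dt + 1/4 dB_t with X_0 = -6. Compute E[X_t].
E[X_t] = 3 - 9*exp(2*t)

Taking expectations and using E[dB_t] = 0, the mean m(t) = E[X_t] satisfies the ODE m'(t) = a m(t) + b with m(0) = x_0. With a = 2, b = -6, x_0 = -6, the solution is
  m(t) = x_0 * exp(a t) + (b/a) * (exp(a t) - 1)
       = (-6) * exp(2 t) + ((-6)/2) * (exp(2 t) - 1)
       = 3 - 9*exp(2*t).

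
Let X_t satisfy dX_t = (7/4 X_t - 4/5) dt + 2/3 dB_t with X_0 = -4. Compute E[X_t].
E[X_t] = 16/35 - 156*exp(7*t/4)/35

Taking expectations and using E[dB_t] = 0, the mean m(t) = E[X_t] satisfies the ODE m'(t) = a m(t) + b with m(0) = x_0. With a = 7/4, b = -4/5, x_0 = -4, the solution is
  m(t) = x_0 * exp(a t) + (b/a) * (exp(a t) - 1)
       = (-4) * exp((7/4) t) + ((-4/5)/(7/4)) * (exp((7/4) t) - 1)
       = 16/35 - 156*exp(7*t/4)/35.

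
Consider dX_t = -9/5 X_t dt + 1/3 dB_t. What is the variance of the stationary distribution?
lim Var(X_t) = 5/162

The OU SDE dX = -theta X dt + sigma dB admits the integrating factor exp(theta t): d(exp(theta t) X_t) = sigma exp(theta t) dB_t. Integrating from 0 to t gives X_t = x_0 * exp(-theta t) + sigma * int_0^t exp(-theta (t-s)) dB_s for any initial x_0. The Itô integral has variance (by the Itô isometry) sigma^2 * int_0^t exp(-2 theta (t - s)) ds = sigma^2 * (1 - exp(-2 theta t)) / (2 theta), independent of x_0.
With theta = 9/5, sigma = 1/3:
  Var(X_t) = (1/3)^2 * (1 - exp(-2*9/5 t)) / (2 * 9/5) = 5/162 - 5*exp(-18*t/5)/162.
As t -> infinity, exp(-2*9/5 t) -> 0, so the stationary variance is sigma^2 / (2 theta) = 5/162.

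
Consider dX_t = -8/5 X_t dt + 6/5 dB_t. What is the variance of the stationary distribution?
lim Var(X_t) = 9/20

The OU SDE dX = -theta X dt + sigma dB admits the integrating factor exp(theta t): d(exp(theta t) X_t) = sigma exp(theta t) dB_t. Integrating from 0 to t gives X_t = x_0 * exp(-theta t) + sigma * int_0^t exp(-theta (t-s)) dB_s for any initial x_0. The Itô integral has variance (by the Itô isometry) sigma^2 * int_0^t exp(-2 theta (t - s)) ds = sigma^2 * (1 - exp(-2 theta t)) / (2 theta), independent of x_0.
With theta = 8/5, sigma = 6/5:
  Var(X_t) = (6/5)^2 * (1 - exp(-2*8/5 t)) / (2 * 8/5) = 9/20 - 9*exp(-16*t/5)/20.
As t -> infinity, exp(-2*8/5 t) -> 0, so the stationary variance is sigma^2 / (2 theta) = 9/20.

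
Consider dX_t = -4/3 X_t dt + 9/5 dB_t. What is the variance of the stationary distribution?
lim Var(X_t) = 243/200

The OU SDE dX = -theta X dt + sigma dB admits the integrating factor exp(theta t): d(exp(theta t) X_t) = sigma exp(theta t) dB_t. Integrating from 0 to t gives X_t = x_0 * exp(-theta t) + sigma * int_0^t exp(-theta (t-s)) dB_s for any initial x_0. The Itô integral has variance (by the Itô isometry) sigma^2 * int_0^t exp(-2 theta (t - s)) ds = sigma^2 * (1 - exp(-2 theta t)) / (2 theta), independent of x_0.
With theta = 4/3, sigma = 9/5:
  Var(X_t) = (9/5)^2 * (1 - exp(-2*4/3 t)) / (2 * 4/3) = 243/200 - 243*exp(-8*t/3)/200.
As t -> infinity, exp(-2*4/3 t) -> 0, so the stationary variance is sigma^2 / (2 theta) = 243/200.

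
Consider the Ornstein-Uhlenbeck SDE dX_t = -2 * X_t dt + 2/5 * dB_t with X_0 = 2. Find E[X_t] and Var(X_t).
E[X_t] = 2*exp(-2*t); Var(X_t) = 1/25 - exp(-4*t)/25

The OU SDE dX = -theta X dt + sigma dB admits the integrating factor exp(theta t): d(exp(theta t) X_t) = sigma exp(theta t) dB_t. Integrating from 0 to t:
  X_t = x_0 * exp(-theta t) + sigma * int_0^t exp(-theta (t-s)) dB_s.
The Itô integral has mean 0 and (by the Itô isometry) variance sigma^2 * int_0^t exp(-2 theta (t - s)) ds = sigma^2 * (1 - exp(-2 theta t)) / (2 theta).
With theta = 2, sigma = 2/5, x_0 = 2:
  E[X_t] = 2 * exp(-2 t) = 2*exp(-2*t)
  Var(X_t) = (2/5)^2 * (1 - exp(-2*2 t)) / (2 * 2) = 1/25 - exp(-4*t)/25.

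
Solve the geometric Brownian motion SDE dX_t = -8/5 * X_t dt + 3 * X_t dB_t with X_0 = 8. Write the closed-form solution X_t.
X_t = 8 * exp((-61/10) * t + (3) * B_t)

For GBM dX = mu X dt + sigma X dB with X_0 = x_0, apply Itô to Y = log X: dY = (mu - sigma^2/2) dt + sigma dB, so Y_t = log(x_0) + (mu - sigma^2/2) t + sigma B_t and hence X_t = x_0 * exp((mu - sigma^2/2) t + sigma B_t).
With mu = -8/5, sigma = 3, x_0 = 8, this gives:
  X_t = 8 * exp((-61/10) * t + (3) * B_t).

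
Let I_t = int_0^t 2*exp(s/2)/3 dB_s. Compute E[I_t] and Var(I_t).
E[I_t] = 0; Var(I_t) = 4*exp(t)/9 - 4/9

The Itô integral of a deterministic integrand f(s) has mean 0 because each increment f(s) * (B_{s+ds} - B_s) has mean 0. By the Itô isometry:
  Var( int_0^t f(s) dB_s ) = E[ (int_0^t f(s) dB_s)^2 ] = int_0^t f(s)^2 ds.
Here f(s) = 2*exp(s/2)/3, so f(s)^2 = 4*exp(s)/9. Integrate:
  int_0^t (4*exp(s)/9) ds = 4*exp(t)/9 - 4/9.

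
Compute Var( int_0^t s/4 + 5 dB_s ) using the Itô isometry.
Var = t*(t^2 + 60*t + 1200)/48

The Itô integral of a deterministic integrand f(s) has mean 0 because each increment f(s) * (B_{s+ds} - B_s) has mean 0. By the Itô isometry:
  Var( int_0^t f(s) dB_s ) = E[ (int_0^t f(s) dB_s)^2 ] = int_0^t f(s)^2 ds.
Here f(s) = s/4 + 5, so f(s)^2 = (s + 20)^2/16. Integrate:
  int_0^t ((s + 20)^2/16) ds = t*(t^2 + 60*t + 1200)/48.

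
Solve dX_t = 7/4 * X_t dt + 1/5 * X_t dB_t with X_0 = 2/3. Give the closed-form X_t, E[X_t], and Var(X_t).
X_t = 2/3 * exp((173/100) t + (1/5) B_t); E[X_t] = 2*exp(7*t/4)/3; Var(X_t) = 4*(exp(t/25) - 1)*exp(7*t/2)/9

For GBM dX = mu X dt + sigma X dB with X_0 = x_0, apply Itô to Y = log X: dY = (mu - sigma^2/2) dt + sigma dB, so Y_t = log(x_0) + (mu - sigma^2/2) t + sigma B_t and hence X_t = x_0 * exp((mu - sigma^2/2) t + sigma B_t).
With mu = 7/4, sigma = 1/5, x_0 = 2/3, this gives:
  X_t = 2/3 * exp((173/100) * t + (1/5) * B_t).
Since sigma*B_t ~ Normal(0, sigma^2 t), E[exp(sigma*B_t)] = exp(sigma^2 t / 2); so E[X_t] = x_0 * exp((mu - sigma^2/2) t) * exp(sigma^2 t / 2) = x_0 * exp(mu t) = 2*exp(7*t/4)/3.
Var(X_t) = E[X_t^2] - (E[X_t])^2 = x_0^2 * exp(2 mu t) * (exp(sigma^2 t) - 1) = 4*(exp(t/25) - 1)*exp(7*t/2)/9.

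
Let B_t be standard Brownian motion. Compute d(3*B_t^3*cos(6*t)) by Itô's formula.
d(3*B_t^3*cos(6*t)) = (9*B_t*(-2*B_t^2*sin(6*t) + cos(6*t))) dt + (9*B_t^2*cos(6*t)) dB_t

Itô's formula for f(t, x): d f(t, B_t) = (f_t + (1/2) f_xx) dt + f_x dB_t. Compute partials of f(t, x) = 3*x^3*cos(6*t):
  f_t(t,x)  = -18*x^3*sin(6*t)
  f_x(t,x)  = 9*x^2*cos(6*t)
  f_xx(t,x) = 18*x*cos(6*t)
Assemble drift = f_t + (1/2) f_xx = 9*x*(-2*x^2*sin(6*t) + cos(6*t)) and diffusion = f_x = 9*x^2*cos(6*t). Substituting x = B_t:
  d(3*B_t^3*cos(6*t)) = (9*B_t*(-2*B_t^2*sin(6*t) + cos(6*t))) dt + (9*B_t^2*cos(6*t)) dB_t.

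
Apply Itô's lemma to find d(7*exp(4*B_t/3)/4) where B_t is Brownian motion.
d(7*exp(4*B_t/3)/4) = (14*exp(4*B_t/3)/9) dt + (7*exp(4*B_t/3)/3) dB_t

Itô's formula for f(B_t) gives d f(B_t) = f'(B_t) dB_t + (1/2) f''(B_t) dt. Compute derivatives of f(x) = 7*exp(4*x/3)/4:
  f'(x)  = 7*exp(4*x/3)/3
  f''(x) = 28*exp(4*x/3)/9
Substitute x = B_t and multiply the f'' term by 1/2:
  drift     = (1/2) * (28*exp(4*x/3)/9) evaluated at B_t = 14*exp(4*B_t/3)/9
  diffusion = (7*exp(4*x/3)/3) evaluated at B_t = 7*exp(4*B_t/3)/3
Therefore d(7*exp(4*B_t/3)/4) = (14*exp(4*B_t/3)/9) dt + (7*exp(4*B_t/3)/3) dB_t.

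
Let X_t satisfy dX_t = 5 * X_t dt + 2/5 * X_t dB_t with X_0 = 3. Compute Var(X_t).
Var(X_t) = 9*(exp(4*t/25) - 1)*exp(10*t)

For GBM dX = mu X dt + sigma X dB with X_0 = x_0, apply Itô to Y = log X: dY = (mu - sigma^2/2) dt + sigma dB, so Y_t = log(x_0) + (mu - sigma^2/2) t + sigma B_t and hence X_t = x_0 * exp((mu - sigma^2/2) t + sigma B_t).
With mu = 5, sigma = 2/5, x_0 = 3, this gives:
  X_t = 3 * exp((123/25) * t + (2/5) * B_t).
Since sigma*B_t ~ Normal(0, sigma^2 t), E[exp(sigma*B_t)] = exp(sigma^2 t / 2); so E[X_t] = x_0 * exp((mu - sigma^2/2) t) * exp(sigma^2 t / 2) = x_0 * exp(mu t) = 3*exp(5*t).
Var(X_t) = E[X_t^2] - (E[X_t])^2 = x_0^2 * exp(2 mu t) * (exp(sigma^2 t) - 1) = 9*(exp(4*t/25) - 1)*exp(10*t).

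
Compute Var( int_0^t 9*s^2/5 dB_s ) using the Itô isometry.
Var = 81*t^5/125

The Itô integral of a deterministic integrand f(s) has mean 0 because each increment f(s) * (B_{s+ds} - B_s) has mean 0. By the Itô isometry:
  Var( int_0^t f(s) dB_s ) = E[ (int_0^t f(s) dB_s)^2 ] = int_0^t f(s)^2 ds.
Here f(s) = 9*s^2/5, so f(s)^2 = 81*s^4/25. Integrate:
  int_0^t (81*s^4/25) ds = 81*t^5/125.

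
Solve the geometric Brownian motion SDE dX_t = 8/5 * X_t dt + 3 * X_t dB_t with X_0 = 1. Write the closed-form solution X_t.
X_t = 1 * exp((-29/10) * t + (3) * B_t)

For GBM dX = mu X dt + sigma X dB with X_0 = x_0, apply Itô to Y = log X: dY = (mu - sigma^2/2) dt + sigma dB, so Y_t = log(x_0) + (mu - sigma^2/2) t + sigma B_t and hence X_t = x_0 * exp((mu - sigma^2/2) t + sigma B_t).
With mu = 8/5, sigma = 3, x_0 = 1, this gives:
  X_t = 1 * exp((-29/10) * t + (3) * B_t).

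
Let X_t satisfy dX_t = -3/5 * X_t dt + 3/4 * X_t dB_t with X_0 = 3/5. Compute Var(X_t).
Var(X_t) = (9*exp(9*t/16) - 9)*exp(-6*t/5)/25

For GBM dX = mu X dt + sigma X dB with X_0 = x_0, apply Itô to Y = log X: dY = (mu - sigma^2/2) dt + sigma dB, so Y_t = log(x_0) + (mu - sigma^2/2) t + sigma B_t and hence X_t = x_0 * exp((mu - sigma^2/2) t + sigma B_t).
With mu = -3/5, sigma = 3/4, x_0 = 3/5, this gives:
  X_t = 3/5 * exp((-141/160) * t + (3/4) * B_t).
Since sigma*B_t ~ Normal(0, sigma^2 t), E[exp(sigma*B_t)] = exp(sigma^2 t / 2); so E[X_t] = x_0 * exp((mu - sigma^2/2) t) * exp(sigma^2 t / 2) = x_0 * exp(mu t) = 3*exp(-3*t/5)/5.
Var(X_t) = E[X_t^2] - (E[X_t])^2 = x_0^2 * exp(2 mu t) * (exp(sigma^2 t) - 1) = (9*exp(9*t/16) - 9)*exp(-6*t/5)/25.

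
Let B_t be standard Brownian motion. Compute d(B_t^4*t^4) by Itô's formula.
d(B_t^4*t^4) = (B_t^2*t^3*(4*B_t^2 + 6*t)) dt + (4*B_t^3*t^4) dB_t

Itô's formula for f(t, x): d f(t, B_t) = (f_t + (1/2) f_xx) dt + f_x dB_t. Compute partials of f(t, x) = t^4*x^4:
  f_t(t,x)  = 4*t^3*x^4
  f_x(t,x)  = 4*t^4*x^3
  f_xx(t,x) = 12*t^4*x^2
Assemble drift = f_t + (1/2) f_xx = t^3*x^2*(6*t + 4*x^2) and diffusion = f_x = 4*t^4*x^3. Substituting x = B_t:
  d(B_t^4*t^4) = (B_t^2*t^3*(4*B_t^2 + 6*t)) dt + (4*B_t^3*t^4) dB_t.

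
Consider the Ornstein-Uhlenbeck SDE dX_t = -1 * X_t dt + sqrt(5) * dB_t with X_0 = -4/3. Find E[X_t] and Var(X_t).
E[X_t] = -4*exp(-t)/3; Var(X_t) = 5/2 - 5*exp(-2*t)/2

The OU SDE dX = -theta X dt + sigma dB admits the integrating factor exp(theta t): d(exp(theta t) X_t) = sigma exp(theta t) dB_t. Integrating from 0 to t:
  X_t = x_0 * exp(-theta t) + sigma * int_0^t exp(-theta (t-s)) dB_s.
The Itô integral has mean 0 and (by the Itô isometry) variance sigma^2 * int_0^t exp(-2 theta (t - s)) ds = sigma^2 * (1 - exp(-2 theta t)) / (2 theta).
With theta = 1, sigma = sqrt(5), x_0 = -4/3:
  E[X_t] = -4/3 * exp(-1 t) = -4*exp(-t)/3
  Var(X_t) = (sqrt(5))^2 * (1 - exp(-2*1 t)) / (2 * 1) = 5/2 - 5*exp(-2*t)/2.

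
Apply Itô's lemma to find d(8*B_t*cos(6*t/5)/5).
d(8*B_t*cos(6*t/5)/5) = (-48*B_t*sin(6*t/5)/25) dt + (8*cos(6*t/5)/5) dB_t

Itô's formula for f(t, x): d f(t, B_t) = (f_t + (1/2) f_xx) dt + f_x dB_t. Compute partials of f(t, x) = 8*x*cos(6*t/5)/5:
  f_t(t,x)  = -48*x*sin(6*t/5)/25
  f_x(t,x)  = 8*cos(6*t/5)/5
  f_xx(t,x) = 0
Assemble drift = f_t + (1/2) f_xx = -48*x*sin(6*t/5)/25 and diffusion = f_x = 8*cos(6*t/5)/5. Substituting x = B_t:
  d(8*B_t*cos(6*t/5)/5) = (-48*B_t*sin(6*t/5)/25) dt + (8*cos(6*t/5)/5) dB_t.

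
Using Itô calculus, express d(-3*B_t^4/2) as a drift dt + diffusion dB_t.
d(-3*B_t^4/2) = (-9*B_t^2) dt + (-6*B_t^3) dB_t

Itô's formula for f(B_t) gives d f(B_t) = f'(B_t) dB_t + (1/2) f''(B_t) dt. Compute derivatives of f(x) = -3*x^4/2:
  f'(x)  = -6*x^3
  f''(x) = -18*x^2
Substitute x = B_t and multiply the f'' term by 1/2:
  drift     = (1/2) * (-18*x^2) evaluated at B_t = -9*B_t^2
  diffusion = (-6*x^3) evaluated at B_t = -6*B_t^3
Therefore d(-3*B_t^4/2) = (-9*B_t^2) dt + (-6*B_t^3) dB_t.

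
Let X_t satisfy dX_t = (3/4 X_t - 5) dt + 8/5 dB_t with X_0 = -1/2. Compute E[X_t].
E[X_t] = 20/3 - 43*exp(3*t/4)/6

Taking expectations and using E[dB_t] = 0, the mean m(t) = E[X_t] satisfies the ODE m'(t) = a m(t) + b with m(0) = x_0. With a = 3/4, b = -5, x_0 = -1/2, the solution is
  m(t) = x_0 * exp(a t) + (b/a) * (exp(a t) - 1)
       = (-1/2) * exp((3/4) t) + ((-5)/(3/4)) * (exp((3/4) t) - 1)
       = 20/3 - 43*exp(3*t/4)/6.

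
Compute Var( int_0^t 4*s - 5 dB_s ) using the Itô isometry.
Var = t*(16*t^2 - 60*t + 75)/3

The Itô integral of a deterministic integrand f(s) has mean 0 because each increment f(s) * (B_{s+ds} - B_s) has mean 0. By the Itô isometry:
  Var( int_0^t f(s) dB_s ) = E[ (int_0^t f(s) dB_s)^2 ] = int_0^t f(s)^2 ds.
Here f(s) = 4*s - 5, so f(s)^2 = (4*s - 5)^2. Integrate:
  int_0^t ((4*s - 5)^2) ds = t*(16*t^2 - 60*t + 75)/3.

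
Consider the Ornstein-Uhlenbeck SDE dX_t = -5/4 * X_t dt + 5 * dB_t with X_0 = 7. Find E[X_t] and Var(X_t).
E[X_t] = 7*exp(-5*t/4); Var(X_t) = 10 - 10*exp(-5*t/2)

The OU SDE dX = -theta X dt + sigma dB admits the integrating factor exp(theta t): d(exp(theta t) X_t) = sigma exp(theta t) dB_t. Integrating from 0 to t:
  X_t = x_0 * exp(-theta t) + sigma * int_0^t exp(-theta (t-s)) dB_s.
The Itô integral has mean 0 and (by the Itô isometry) variance sigma^2 * int_0^t exp(-2 theta (t - s)) ds = sigma^2 * (1 - exp(-2 theta t)) / (2 theta).
With theta = 5/4, sigma = 5, x_0 = 7:
  E[X_t] = 7 * exp(-5/4 t) = 7*exp(-5*t/4)
  Var(X_t) = (5)^2 * (1 - exp(-2*5/4 t)) / (2 * 5/4) = 10 - 10*exp(-5*t/2).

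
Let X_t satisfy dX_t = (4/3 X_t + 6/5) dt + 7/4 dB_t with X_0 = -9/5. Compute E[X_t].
E[X_t] = -9*exp(4*t/3)/10 - 9/10

Taking expectations and using E[dB_t] = 0, the mean m(t) = E[X_t] satisfies the ODE m'(t) = a m(t) + b with m(0) = x_0. With a = 4/3, b = 6/5, x_0 = -9/5, the solution is
  m(t) = x_0 * exp(a t) + (b/a) * (exp(a t) - 1)
       = (-9/5) * exp((4/3) t) + ((6/5)/(4/3)) * (exp((4/3) t) - 1)
       = -9*exp(4*t/3)/10 - 9/10.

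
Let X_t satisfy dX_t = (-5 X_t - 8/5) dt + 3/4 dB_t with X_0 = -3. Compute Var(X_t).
Var(X_t) = 9/160 - 9*exp(-10*t)/160

The variance V(t) = Var(X_t) satisfies V'(t) = 2 a V(t) + c^2 with V(0) = 0 (drift coefficient is linear in X, diffusion is constant). With a = -5, c = 3/4, the solution is
  V(t) = (c^2 / (2 a)) * (exp(2 a t) - 1)
       = ((3/4)^2 / (2*(-5))) * (exp((-10) t) - 1)
       = 9/160 - 9*exp(-10*t)/160.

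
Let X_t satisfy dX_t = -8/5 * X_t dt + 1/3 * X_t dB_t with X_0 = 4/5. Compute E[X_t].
E[X_t] = 4*exp(-8*t/5)/5

For GBM dX = mu X dt + sigma X dB with X_0 = x_0, apply Itô to Y = log X: dY = (mu - sigma^2/2) dt + sigma dB, so Y_t = log(x_0) + (mu - sigma^2/2) t + sigma B_t and hence X_t = x_0 * exp((mu - sigma^2/2) t + sigma B_t).
With mu = -8/5, sigma = 1/3, x_0 = 4/5, this gives:
  X_t = 4/5 * exp((-149/90) * t + (1/3) * B_t).
Since sigma*B_t ~ Normal(0, sigma^2 t), E[exp(sigma*B_t)] = exp(sigma^2 t / 2); so E[X_t] = x_0 * exp((mu - sigma^2/2) t) * exp(sigma^2 t / 2) = x_0 * exp(mu t) = 4*exp(-8*t/5)/5.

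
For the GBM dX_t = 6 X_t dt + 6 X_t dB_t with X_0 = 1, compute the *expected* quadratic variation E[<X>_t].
E[<X>_t] = 3*exp(48*t)/4 - 3/4

<X>_t = int_0^t (6 * X_s)^2 ds. Taking expectation inside the integral: E[<X>_t] = 6^2 * int_0^t E[X_s^2] ds. For GBM, E[X_s^2] = x_0^2 * exp((2 mu + sigma^2) s). Integrating:
  E[<X>_t] = 6^2 * 1^2 * (exp((2*6 + 6^2) t) - 1) / (2*6 + 6^2)
           = 6^2 * 1^2 * (exp(48 t) - 1) / 48 = 3*exp(48*t)/4 - 3/4.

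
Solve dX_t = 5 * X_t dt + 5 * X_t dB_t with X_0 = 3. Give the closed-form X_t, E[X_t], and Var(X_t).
X_t = 3 * exp((-15/2) t + (5) B_t); E[X_t] = 3*exp(5*t); Var(X_t) = 9*(exp(25*t) - 1)*exp(10*t)

For GBM dX = mu X dt + sigma X dB with X_0 = x_0, apply Itô to Y = log X: dY = (mu - sigma^2/2) dt + sigma dB, so Y_t = log(x_0) + (mu - sigma^2/2) t + sigma B_t and hence X_t = x_0 * exp((mu - sigma^2/2) t + sigma B_t).
With mu = 5, sigma = 5, x_0 = 3, this gives:
  X_t = 3 * exp((-15/2) * t + (5) * B_t).
Since sigma*B_t ~ Normal(0, sigma^2 t), E[exp(sigma*B_t)] = exp(sigma^2 t / 2); so E[X_t] = x_0 * exp((mu - sigma^2/2) t) * exp(sigma^2 t / 2) = x_0 * exp(mu t) = 3*exp(5*t).
Var(X_t) = E[X_t^2] - (E[X_t])^2 = x_0^2 * exp(2 mu t) * (exp(sigma^2 t) - 1) = 9*(exp(25*t) - 1)*exp(10*t).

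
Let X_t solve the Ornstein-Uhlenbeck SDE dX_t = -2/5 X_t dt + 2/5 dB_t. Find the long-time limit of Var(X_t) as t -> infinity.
lim Var(X_t) = 1/5

The OU SDE dX = -theta X dt + sigma dB admits the integrating factor exp(theta t): d(exp(theta t) X_t) = sigma exp(theta t) dB_t. Integrating from 0 to t gives X_t = x_0 * exp(-theta t) + sigma * int_0^t exp(-theta (t-s)) dB_s for any initial x_0. The Itô integral has variance (by the Itô isometry) sigma^2 * int_0^t exp(-2 theta (t - s)) ds = sigma^2 * (1 - exp(-2 theta t)) / (2 theta), independent of x_0.
With theta = 2/5, sigma = 2/5:
  Var(X_t) = (2/5)^2 * (1 - exp(-2*2/5 t)) / (2 * 2/5) = 1/5 - exp(-4*t/5)/5.
As t -> infinity, exp(-2*2/5 t) -> 0, so the stationary variance is sigma^2 / (2 theta) = 1/5.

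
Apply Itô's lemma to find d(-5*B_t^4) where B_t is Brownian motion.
d(-5*B_t^4) = (-30*B_t^2) dt + (-20*B_t^3) dB_t

Itô's formula for f(B_t) gives d f(B_t) = f'(B_t) dB_t + (1/2) f''(B_t) dt. Compute derivatives of f(x) = -5*x^4:
  f'(x)  = -20*x^3
  f''(x) = -60*x^2
Substitute x = B_t and multiply the f'' term by 1/2:
  drift     = (1/2) * (-60*x^2) evaluated at B_t = -30*B_t^2
  diffusion = (-20*x^3) evaluated at B_t = -20*B_t^3
Therefore d(-5*B_t^4) = (-30*B_t^2) dt + (-20*B_t^3) dB_t.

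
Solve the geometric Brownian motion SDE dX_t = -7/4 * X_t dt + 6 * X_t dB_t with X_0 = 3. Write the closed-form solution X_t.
X_t = 3 * exp((-79/4) * t + (6) * B_t)

For GBM dX = mu X dt + sigma X dB with X_0 = x_0, apply Itô to Y = log X: dY = (mu - sigma^2/2) dt + sigma dB, so Y_t = log(x_0) + (mu - sigma^2/2) t + sigma B_t and hence X_t = x_0 * exp((mu - sigma^2/2) t + sigma B_t).
With mu = -7/4, sigma = 6, x_0 = 3, this gives:
  X_t = 3 * exp((-79/4) * t + (6) * B_t).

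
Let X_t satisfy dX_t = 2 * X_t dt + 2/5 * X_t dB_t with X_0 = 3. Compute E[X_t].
E[X_t] = 3*exp(2*t)

For GBM dX = mu X dt + sigma X dB with X_0 = x_0, apply Itô to Y = log X: dY = (mu - sigma^2/2) dt + sigma dB, so Y_t = log(x_0) + (mu - sigma^2/2) t + sigma B_t and hence X_t = x_0 * exp((mu - sigma^2/2) t + sigma B_t).
With mu = 2, sigma = 2/5, x_0 = 3, this gives:
  X_t = 3 * exp((48/25) * t + (2/5) * B_t).
Since sigma*B_t ~ Normal(0, sigma^2 t), E[exp(sigma*B_t)] = exp(sigma^2 t / 2); so E[X_t] = x_0 * exp((mu - sigma^2/2) t) * exp(sigma^2 t / 2) = x_0 * exp(mu t) = 3*exp(2*t).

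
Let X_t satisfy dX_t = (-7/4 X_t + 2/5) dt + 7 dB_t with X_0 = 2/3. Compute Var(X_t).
Var(X_t) = 14 - 14*exp(-7*t/2)

The variance V(t) = Var(X_t) satisfies V'(t) = 2 a V(t) + c^2 with V(0) = 0 (drift coefficient is linear in X, diffusion is constant). With a = -7/4, c = 7, the solution is
  V(t) = (c^2 / (2 a)) * (exp(2 a t) - 1)
       = (7^2 / (2*(-7/4))) * (exp((-7/2) t) - 1)
       = 14 - 14*exp(-7*t/2).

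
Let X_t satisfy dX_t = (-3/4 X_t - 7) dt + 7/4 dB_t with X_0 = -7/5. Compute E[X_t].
E[X_t] = -28/3 + 119*exp(-3*t/4)/15

Taking expectations and using E[dB_t] = 0, the mean m(t) = E[X_t] satisfies the ODE m'(t) = a m(t) + b with m(0) = x_0. With a = -3/4, b = -7, x_0 = -7/5, the solution is
  m(t) = x_0 * exp(a t) + (b/a) * (exp(a t) - 1)
       = (-7/5) * exp((-3/4) t) + ((-7)/(-3/4)) * (exp((-3/4) t) - 1)
       = -28/3 + 119*exp(-3*t/4)/15.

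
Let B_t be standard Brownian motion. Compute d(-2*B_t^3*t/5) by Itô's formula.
d(-2*B_t^3*t/5) = (2*B_t*(-B_t^2 - 3*t)/5) dt + (-6*B_t^2*t/5) dB_t

Itô's formula for f(t, x): d f(t, B_t) = (f_t + (1/2) f_xx) dt + f_x dB_t. Compute partials of f(t, x) = -2*t*x^3/5:
  f_t(t,x)  = -2*x^3/5
  f_x(t,x)  = -6*t*x^2/5
  f_xx(t,x) = -12*t*x/5
Assemble drift = f_t + (1/2) f_xx = 2*x*(-3*t - x^2)/5 and diffusion = f_x = -6*t*x^2/5. Substituting x = B_t:
  d(-2*B_t^3*t/5) = (2*B_t*(-B_t^2 - 3*t)/5) dt + (-6*B_t^2*t/5) dB_t.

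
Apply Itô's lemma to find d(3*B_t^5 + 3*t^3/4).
d(3*B_t^5 + 3*t^3/4) = (30*B_t^3 + 9*t^2/4) dt + (15*B_t^4) dB_t

Itô's formula for f(t, x): d f(t, B_t) = (f_t + (1/2) f_xx) dt + f_x dB_t. Compute partials of f(t, x) = 3*t^3/4 + 3*x^5:
  f_t(t,x)  = 9*t^2/4
  f_x(t,x)  = 15*x^4
  f_xx(t,x) = 60*x^3
Assemble drift = f_t + (1/2) f_xx = 9*t^2/4 + 30*x^3 and diffusion = f_x = 15*x^4. Substituting x = B_t:
  d(3*B_t^5 + 3*t^3/4) = (30*B_t^3 + 9*t^2/4) dt + (15*B_t^4) dB_t.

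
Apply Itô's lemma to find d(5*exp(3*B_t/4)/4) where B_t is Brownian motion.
d(5*exp(3*B_t/4)/4) = (45*exp(3*B_t/4)/128) dt + (15*exp(3*B_t/4)/16) dB_t

Itô's formula for f(B_t) gives d f(B_t) = f'(B_t) dB_t + (1/2) f''(B_t) dt. Compute derivatives of f(x) = 5*exp(3*x/4)/4:
  f'(x)  = 15*exp(3*x/4)/16
  f''(x) = 45*exp(3*x/4)/64
Substitute x = B_t and multiply the f'' term by 1/2:
  drift     = (1/2) * (45*exp(3*x/4)/64) evaluated at B_t = 45*exp(3*B_t/4)/128
  diffusion = (15*exp(3*x/4)/16) evaluated at B_t = 15*exp(3*B_t/4)/16
Therefore d(5*exp(3*B_t/4)/4) = (45*exp(3*B_t/4)/128) dt + (15*exp(3*B_t/4)/16) dB_t.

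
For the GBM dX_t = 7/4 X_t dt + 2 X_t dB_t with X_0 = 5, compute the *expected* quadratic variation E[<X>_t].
E[<X>_t] = 40*exp(15*t/2)/3 - 40/3

<X>_t = int_0^t (2 * X_s)^2 ds. Taking expectation inside the integral: E[<X>_t] = 2^2 * int_0^t E[X_s^2] ds. For GBM, E[X_s^2] = x_0^2 * exp((2 mu + sigma^2) s). Integrating:
  E[<X>_t] = 2^2 * 5^2 * (exp((2*(7/4) + 2^2) t) - 1) / (2*(7/4) + 2^2)
           = 2^2 * 5^2 * (exp((15/2) t) - 1) / (15/2) = 40*exp(15*t/2)/3 - 40/3.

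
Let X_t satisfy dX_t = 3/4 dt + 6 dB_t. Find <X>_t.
<X>_t = 36*t

For an Itô process dX_t = a(t) dt + b(t) dB_t, the quadratic variation is <X>_t = int_0^t b(s)^2 ds (the drift term does not contribute). Here b(s) = 6, so
  b(s)^2 = 36.
Integrating from 0 to t:
  <X>_t = int_0^t (36) ds = 36*t.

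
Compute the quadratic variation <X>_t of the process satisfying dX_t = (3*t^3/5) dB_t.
<X>_t = 9*t^7/175

For an Itô process dX_t = a(t) dt + b(t) dB_t, the quadratic variation is <X>_t = int_0^t b(s)^2 ds (the drift term does not contribute). Here b(s) = 3*s^3/5, so
  b(s)^2 = 9*s^6/25.
Integrating from 0 to t:
  <X>_t = int_0^t (9*s^6/25) ds = 9*t^7/175.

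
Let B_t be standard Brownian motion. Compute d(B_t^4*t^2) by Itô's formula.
d(B_t^4*t^2) = (2*B_t^2*t*(B_t^2 + 3*t)) dt + (4*B_t^3*t^2) dB_t

Itô's formula for f(t, x): d f(t, B_t) = (f_t + (1/2) f_xx) dt + f_x dB_t. Compute partials of f(t, x) = t^2*x^4:
  f_t(t,x)  = 2*t*x^4
  f_x(t,x)  = 4*t^2*x^3
  f_xx(t,x) = 12*t^2*x^2
Assemble drift = f_t + (1/2) f_xx = 2*t*x^2*(3*t + x^2) and diffusion = f_x = 4*t^2*x^3. Substituting x = B_t:
  d(B_t^4*t^2) = (2*B_t^2*t*(B_t^2 + 3*t)) dt + (4*B_t^3*t^2) dB_t.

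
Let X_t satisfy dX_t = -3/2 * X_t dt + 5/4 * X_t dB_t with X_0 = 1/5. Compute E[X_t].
E[X_t] = exp(-3*t/2)/5

For GBM dX = mu X dt + sigma X dB with X_0 = x_0, apply Itô to Y = log X: dY = (mu - sigma^2/2) dt + sigma dB, so Y_t = log(x_0) + (mu - sigma^2/2) t + sigma B_t and hence X_t = x_0 * exp((mu - sigma^2/2) t + sigma B_t).
With mu = -3/2, sigma = 5/4, x_0 = 1/5, this gives:
  X_t = 1/5 * exp((-73/32) * t + (5/4) * B_t).
Since sigma*B_t ~ Normal(0, sigma^2 t), E[exp(sigma*B_t)] = exp(sigma^2 t / 2); so E[X_t] = x_0 * exp((mu - sigma^2/2) t) * exp(sigma^2 t / 2) = x_0 * exp(mu t) = exp(-3*t/2)/5.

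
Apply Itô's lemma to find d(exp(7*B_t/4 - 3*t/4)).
d(exp(7*B_t/4 - 3*t/4)) = (25*exp(7*B_t/4 - 3*t/4)/32) dt + (7*exp(7*B_t/4 - 3*t/4)/4) dB_t

Itô's formula for f(t, x): d f(t, B_t) = (f_t + (1/2) f_xx) dt + f_x dB_t. Compute partials of f(t, x) = exp(-3*t/4 + 7*x/4):
  f_t(t,x)  = -3*exp(-3*t/4 + 7*x/4)/4
  f_x(t,x)  = 7*exp(-3*t/4 + 7*x/4)/4
  f_xx(t,x) = 49*exp(-3*t/4 + 7*x/4)/16
Assemble drift = f_t + (1/2) f_xx = 25*exp(-3*t/4 + 7*x/4)/32 and diffusion = f_x = 7*exp(-3*t/4 + 7*x/4)/4. Substituting x = B_t:
  d(exp(7*B_t/4 - 3*t/4)) = (25*exp(7*B_t/4 - 3*t/4)/32) dt + (7*exp(7*B_t/4 - 3*t/4)/4) dB_t.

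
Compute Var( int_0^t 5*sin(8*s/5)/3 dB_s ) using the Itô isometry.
Var = 25*t/18 - 125*sin(8*t/5)*cos(8*t/5)/144

The Itô integral of a deterministic integrand f(s) has mean 0 because each increment f(s) * (B_{s+ds} - B_s) has mean 0. By the Itô isometry:
  Var( int_0^t f(s) dB_s ) = E[ (int_0^t f(s) dB_s)^2 ] = int_0^t f(s)^2 ds.
Here f(s) = 5*sin(8*s/5)/3, so f(s)^2 = 25*sin(8*s/5)^2/9. Integrate:
  int_0^t (25*sin(8*s/5)^2/9) ds = 25*t/18 - 125*sin(8*t/5)*cos(8*t/5)/144.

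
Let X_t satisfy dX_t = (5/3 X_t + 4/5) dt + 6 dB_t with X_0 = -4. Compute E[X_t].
E[X_t] = -88*exp(5*t/3)/25 - 12/25

Taking expectations and using E[dB_t] = 0, the mean m(t) = E[X_t] satisfies the ODE m'(t) = a m(t) + b with m(0) = x_0. With a = 5/3, b = 4/5, x_0 = -4, the solution is
  m(t) = x_0 * exp(a t) + (b/a) * (exp(a t) - 1)
       = (-4) * exp((5/3) t) + ((4/5)/(5/3)) * (exp((5/3) t) - 1)
       = -88*exp(5*t/3)/25 - 12/25.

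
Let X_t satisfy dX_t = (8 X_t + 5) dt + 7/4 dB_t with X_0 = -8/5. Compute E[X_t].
E[X_t] = -39*exp(8*t)/40 - 5/8

Taking expectations and using E[dB_t] = 0, the mean m(t) = E[X_t] satisfies the ODE m'(t) = a m(t) + b with m(0) = x_0. With a = 8, b = 5, x_0 = -8/5, the solution is
  m(t) = x_0 * exp(a t) + (b/a) * (exp(a t) - 1)
       = (-8/5) * exp(8 t) + (5/8) * (exp(8 t) - 1)
       = -39*exp(8*t)/40 - 5/8.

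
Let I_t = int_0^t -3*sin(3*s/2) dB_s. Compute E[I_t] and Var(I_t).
E[I_t] = 0; Var(I_t) = 9*t/2 - 3*sin(3*t)/2

The Itô integral of a deterministic integrand f(s) has mean 0 because each increment f(s) * (B_{s+ds} - B_s) has mean 0. By the Itô isometry:
  Var( int_0^t f(s) dB_s ) = E[ (int_0^t f(s) dB_s)^2 ] = int_0^t f(s)^2 ds.
Here f(s) = -3*sin(3*s/2), so f(s)^2 = 9*sin(3*s/2)^2. Integrate:
  int_0^t (9*sin(3*s/2)^2) ds = 9*t/2 - 3*sin(3*t)/2.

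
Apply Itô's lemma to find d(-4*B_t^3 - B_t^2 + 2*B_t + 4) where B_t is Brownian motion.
d(-4*B_t^3 - B_t^2 + 2*B_t + 4) = (-12*B_t - 1) dt + (-12*B_t^2 - 2*B_t + 2) dB_t

Itô's formula for f(B_t) gives d f(B_t) = f'(B_t) dB_t + (1/2) f''(B_t) dt. Compute derivatives of f(x) = -4*x^3 - x^2 + 2*x + 4:
  f'(x)  = -12*x^2 - 2*x + 2
  f''(x) = -24*x - 2
Substitute x = B_t and multiply the f'' term by 1/2:
  drift     = (1/2) * (-24*x - 2) evaluated at B_t = -12*B_t - 1
  diffusion = (-12*x^2 - 2*x + 2) evaluated at B_t = -12*B_t^2 - 2*B_t + 2
Therefore d(-4*B_t^3 - B_t^2 + 2*B_t + 4) = (-12*B_t - 1) dt + (-12*B_t^2 - 2*B_t + 2) dB_t.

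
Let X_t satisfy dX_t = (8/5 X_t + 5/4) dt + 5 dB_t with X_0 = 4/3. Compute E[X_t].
E[X_t] = 203*exp(8*t/5)/96 - 25/32

Taking expectations and using E[dB_t] = 0, the mean m(t) = E[X_t] satisfies the ODE m'(t) = a m(t) + b with m(0) = x_0. With a = 8/5, b = 5/4, x_0 = 4/3, the solution is
  m(t) = x_0 * exp(a t) + (b/a) * (exp(a t) - 1)
       = (4/3) * exp((8/5) t) + ((5/4)/(8/5)) * (exp((8/5) t) - 1)
       = 203*exp(8*t/5)/96 - 25/32.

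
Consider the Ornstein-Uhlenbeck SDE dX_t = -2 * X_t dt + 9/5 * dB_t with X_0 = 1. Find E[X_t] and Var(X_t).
E[X_t] = exp(-2*t); Var(X_t) = 81/100 - 81*exp(-4*t)/100

The OU SDE dX = -theta X dt + sigma dB admits the integrating factor exp(theta t): d(exp(theta t) X_t) = sigma exp(theta t) dB_t. Integrating from 0 to t:
  X_t = x_0 * exp(-theta t) + sigma * int_0^t exp(-theta (t-s)) dB_s.
The Itô integral has mean 0 and (by the Itô isometry) variance sigma^2 * int_0^t exp(-2 theta (t - s)) ds = sigma^2 * (1 - exp(-2 theta t)) / (2 theta).
With theta = 2, sigma = 9/5, x_0 = 1:
  E[X_t] = 1 * exp(-2 t) = exp(-2*t)
  Var(X_t) = (9/5)^2 * (1 - exp(-2*2 t)) / (2 * 2) = 81/100 - 81*exp(-4*t)/100.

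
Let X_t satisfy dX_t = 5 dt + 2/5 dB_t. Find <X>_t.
<X>_t = 4*t/25

For an Itô process dX_t = a(t) dt + b(t) dB_t, the quadratic variation is <X>_t = int_0^t b(s)^2 ds (the drift term does not contribute). Here b(s) = 2/5, so
  b(s)^2 = 4/25.
Integrating from 0 to t:
  <X>_t = int_0^t (4/25) ds = 4*t/25.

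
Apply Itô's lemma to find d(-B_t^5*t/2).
d(-B_t^5*t/2) = (B_t^3*(-B_t^2 - 10*t)/2) dt + (-5*B_t^4*t/2) dB_t

Itô's formula for f(t, x): d f(t, B_t) = (f_t + (1/2) f_xx) dt + f_x dB_t. Compute partials of f(t, x) = -t*x^5/2:
  f_t(t,x)  = -x^5/2
  f_x(t,x)  = -5*t*x^4/2
  f_xx(t,x) = -10*t*x^3
Assemble drift = f_t + (1/2) f_xx = x^3*(-10*t - x^2)/2 and diffusion = f_x = -5*t*x^4/2. Substituting x = B_t:
  d(-B_t^5*t/2) = (B_t^3*(-B_t^2 - 10*t)/2) dt + (-5*B_t^4*t/2) dB_t.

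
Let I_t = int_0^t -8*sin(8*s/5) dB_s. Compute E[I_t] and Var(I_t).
E[I_t] = 0; Var(I_t) = 32*t - 20*sin(8*t/5)*cos(8*t/5)

The Itô integral of a deterministic integrand f(s) has mean 0 because each increment f(s) * (B_{s+ds} - B_s) has mean 0. By the Itô isometry:
  Var( int_0^t f(s) dB_s ) = E[ (int_0^t f(s) dB_s)^2 ] = int_0^t f(s)^2 ds.
Here f(s) = -8*sin(8*s/5), so f(s)^2 = 64*sin(8*s/5)^2. Integrate:
  int_0^t (64*sin(8*s/5)^2) ds = 32*t - 20*sin(8*t/5)*cos(8*t/5).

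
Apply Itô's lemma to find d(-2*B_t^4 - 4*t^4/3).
d(-2*B_t^4 - 4*t^4/3) = (-12*B_t^2 - 16*t^3/3) dt + (-8*B_t^3) dB_t

Itô's formula for f(t, x): d f(t, B_t) = (f_t + (1/2) f_xx) dt + f_x dB_t. Compute partials of f(t, x) = -4*t^4/3 - 2*x^4:
  f_t(t,x)  = -16*t^3/3
  f_x(t,x)  = -8*x^3
  f_xx(t,x) = -24*x^2
Assemble drift = f_t + (1/2) f_xx = -16*t^3/3 - 12*x^2 and diffusion = f_x = -8*x^3. Substituting x = B_t:
  d(-2*B_t^4 - 4*t^4/3) = (-12*B_t^2 - 16*t^3/3) dt + (-8*B_t^3) dB_t.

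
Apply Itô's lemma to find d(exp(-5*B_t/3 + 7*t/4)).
d(exp(-5*B_t/3 + 7*t/4)) = (113*exp(-5*B_t/3 + 7*t/4)/36) dt + (-5*exp(-5*B_t/3 + 7*t/4)/3) dB_t

Itô's formula for f(t, x): d f(t, B_t) = (f_t + (1/2) f_xx) dt + f_x dB_t. Compute partials of f(t, x) = exp(7*t/4 - 5*x/3):
  f_t(t,x)  = 7*exp(7*t/4 - 5*x/3)/4
  f_x(t,x)  = -5*exp(7*t/4 - 5*x/3)/3
  f_xx(t,x) = 25*exp(7*t/4 - 5*x/3)/9
Assemble drift = f_t + (1/2) f_xx = 113*exp(7*t/4 - 5*x/3)/36 and diffusion = f_x = -5*exp(7*t/4 - 5*x/3)/3. Substituting x = B_t:
  d(exp(-5*B_t/3 + 7*t/4)) = (113*exp(-5*B_t/3 + 7*t/4)/36) dt + (-5*exp(-5*B_t/3 + 7*t/4)/3) dB_t.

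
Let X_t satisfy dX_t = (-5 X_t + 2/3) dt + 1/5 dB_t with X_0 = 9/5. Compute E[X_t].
E[X_t] = 2/15 + 5*exp(-5*t)/3

Taking expectations and using E[dB_t] = 0, the mean m(t) = E[X_t] satisfies the ODE m'(t) = a m(t) + b with m(0) = x_0. With a = -5, b = 2/3, x_0 = 9/5, the solution is
  m(t) = x_0 * exp(a t) + (b/a) * (exp(a t) - 1)
       = (9/5) * exp((-5) t) + ((2/3)/(-5)) * (exp((-5) t) - 1)
       = 2/15 + 5*exp(-5*t)/3.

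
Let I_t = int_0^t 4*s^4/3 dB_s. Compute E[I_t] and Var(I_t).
E[I_t] = 0; Var(I_t) = 16*t^9/81

The Itô integral of a deterministic integrand f(s) has mean 0 because each increment f(s) * (B_{s+ds} - B_s) has mean 0. By the Itô isometry:
  Var( int_0^t f(s) dB_s ) = E[ (int_0^t f(s) dB_s)^2 ] = int_0^t f(s)^2 ds.
Here f(s) = 4*s^4/3, so f(s)^2 = 16*s^8/9. Integrate:
  int_0^t (16*s^8/9) ds = 16*t^9/81.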